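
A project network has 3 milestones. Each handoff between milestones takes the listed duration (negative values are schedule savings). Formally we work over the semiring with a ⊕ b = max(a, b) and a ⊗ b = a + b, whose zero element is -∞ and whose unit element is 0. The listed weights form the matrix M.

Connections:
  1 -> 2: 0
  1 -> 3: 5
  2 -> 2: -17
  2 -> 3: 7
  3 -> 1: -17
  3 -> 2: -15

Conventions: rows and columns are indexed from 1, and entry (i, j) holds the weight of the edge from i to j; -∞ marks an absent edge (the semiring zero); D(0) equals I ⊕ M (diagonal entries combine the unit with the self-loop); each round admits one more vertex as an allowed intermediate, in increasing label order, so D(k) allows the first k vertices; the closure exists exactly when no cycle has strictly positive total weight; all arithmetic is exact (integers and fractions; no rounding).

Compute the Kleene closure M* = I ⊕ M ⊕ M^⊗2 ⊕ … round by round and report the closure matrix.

D(0):
  [0, 0, 5]
  [-∞, 0, 7]
  [-17, -15, 0]
D(1):
  [0, 0, 5]
  [-∞, 0, 7]
  [-17, -15, 0]
D(2):
  [0, 0, 7]
  [-∞, 0, 7]
  [-17, -15, 0]
D(3):
  [0, 0, 7]
  [-10, 0, 7]
  [-17, -15, 0]
Answer: M* = [[0, 0, 7], [-10, 0, 7], [-17, -15, 0]]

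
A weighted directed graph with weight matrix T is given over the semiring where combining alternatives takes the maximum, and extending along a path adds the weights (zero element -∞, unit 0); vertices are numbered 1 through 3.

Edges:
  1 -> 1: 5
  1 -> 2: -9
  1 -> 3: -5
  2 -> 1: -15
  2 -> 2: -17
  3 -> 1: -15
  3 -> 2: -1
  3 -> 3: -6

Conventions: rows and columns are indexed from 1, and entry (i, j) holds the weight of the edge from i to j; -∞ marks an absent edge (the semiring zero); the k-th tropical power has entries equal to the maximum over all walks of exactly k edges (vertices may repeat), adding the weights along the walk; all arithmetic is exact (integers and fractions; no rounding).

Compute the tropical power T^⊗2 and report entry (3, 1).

T^⊗2:
  [10, -4, 0]
  [-10, -24, -20]
  [-10, -7, -12]
Key observation: the optimum is the walk 3->1->1, with weight (-15) + 5 = -10.
Optimal value attained by: walk 3->1->1.
Answer: (T^⊗2)[3][1] = -10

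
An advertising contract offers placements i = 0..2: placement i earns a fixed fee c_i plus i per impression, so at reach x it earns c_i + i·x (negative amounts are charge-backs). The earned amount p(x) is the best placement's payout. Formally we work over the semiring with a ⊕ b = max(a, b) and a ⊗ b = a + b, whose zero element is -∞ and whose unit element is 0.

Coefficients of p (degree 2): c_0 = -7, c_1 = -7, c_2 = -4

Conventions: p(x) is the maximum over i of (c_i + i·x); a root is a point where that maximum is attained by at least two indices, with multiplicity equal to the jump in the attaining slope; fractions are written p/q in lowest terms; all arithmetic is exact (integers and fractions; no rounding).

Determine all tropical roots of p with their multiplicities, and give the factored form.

hull edge (i=0, c=-7) to (i=2, c=-4): slope 3/2, span 2
Factored form: p(x) = -4 ⊗ (x ⊕ (-3/2)) ⊗ (x ⊕ (-3/2))
Answer: roots = -3/2 (mult 2)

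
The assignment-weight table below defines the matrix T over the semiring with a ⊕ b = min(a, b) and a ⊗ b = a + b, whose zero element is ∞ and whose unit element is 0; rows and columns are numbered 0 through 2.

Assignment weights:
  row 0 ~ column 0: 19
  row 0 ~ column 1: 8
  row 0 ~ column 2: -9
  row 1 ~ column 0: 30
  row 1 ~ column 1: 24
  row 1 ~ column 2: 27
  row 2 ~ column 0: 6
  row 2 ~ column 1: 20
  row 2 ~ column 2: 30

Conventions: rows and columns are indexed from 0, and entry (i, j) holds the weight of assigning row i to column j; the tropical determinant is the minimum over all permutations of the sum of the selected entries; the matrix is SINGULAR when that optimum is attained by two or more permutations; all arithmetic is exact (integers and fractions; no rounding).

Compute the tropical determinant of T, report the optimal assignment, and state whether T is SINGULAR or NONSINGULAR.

σ = (0, 1, 2): 19 + 24 + 30 = 73
σ = (0, 2, 1): 19 + 27 + 20 = 66
σ = (1, 0, 2): 8 + 30 + 30 = 68
σ = (1, 2, 0): 8 + 27 + 6 = 41
σ = (2, 0, 1): (-9) + 30 + 20 = 41
σ = (2, 1, 0): (-9) + 24 + 6 = 21
Optimal value attained by: σ = (2, 1, 0).
Answer: det⊕(T) = 21; verdict: NONSINGULAR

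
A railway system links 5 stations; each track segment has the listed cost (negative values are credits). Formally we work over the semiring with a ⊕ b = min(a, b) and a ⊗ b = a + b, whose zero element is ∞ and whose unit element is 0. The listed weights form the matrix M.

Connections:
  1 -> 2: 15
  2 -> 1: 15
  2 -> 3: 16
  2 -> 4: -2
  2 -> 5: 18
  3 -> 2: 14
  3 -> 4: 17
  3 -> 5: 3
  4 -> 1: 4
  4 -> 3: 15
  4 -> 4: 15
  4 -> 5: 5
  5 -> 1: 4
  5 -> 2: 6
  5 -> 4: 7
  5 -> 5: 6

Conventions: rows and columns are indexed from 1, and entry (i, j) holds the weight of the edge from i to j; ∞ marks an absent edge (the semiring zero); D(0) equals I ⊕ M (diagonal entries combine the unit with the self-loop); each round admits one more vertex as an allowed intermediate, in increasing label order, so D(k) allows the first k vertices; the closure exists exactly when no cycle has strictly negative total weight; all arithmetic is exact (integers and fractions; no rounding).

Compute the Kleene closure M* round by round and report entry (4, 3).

D(0):
  [0, 15, ∞, ∞, ∞]
  [15, 0, 16, -2, 18]
  [∞, 14, 0, 17, 3]
  [4, ∞, 15, 0, 5]
  [4, 6, ∞, 7, 0]
D(1):
  [0, 15, ∞, ∞, ∞]
  [15, 0, 16, -2, 18]
  [∞, 14, 0, 17, 3]
  [4, 19, 15, 0, 5]
  [4, 6, ∞, 7, 0]
D(2):
  [0, 15, 31, 13, 33]
  [15, 0, 16, -2, 18]
  [29, 14, 0, 12, 3]
  [4, 19, 15, 0, 5]
  [4, 6, 22, 4, 0]
D(3):
  [0, 15, 31, 13, 33]
  [15, 0, 16, -2, 18]
  [29, 14, 0, 12, 3]
  [4, 19, 15, 0, 5]
  [4, 6, 22, 4, 0]
D(4):
  [0, 15, 28, 13, 18]
  [2, 0, 13, -2, 3]
  [16, 14, 0, 12, 3]
  [4, 19, 15, 0, 5]
  [4, 6, 19, 4, 0]
D(5):
  [0, 15, 28, 13, 18]
  [2, 0, 13, -2, 3]
  [7, 9, 0, 7, 3]
  [4, 11, 15, 0, 5]
  [4, 6, 19, 4, 0]
Answer: M*[4][3] = 15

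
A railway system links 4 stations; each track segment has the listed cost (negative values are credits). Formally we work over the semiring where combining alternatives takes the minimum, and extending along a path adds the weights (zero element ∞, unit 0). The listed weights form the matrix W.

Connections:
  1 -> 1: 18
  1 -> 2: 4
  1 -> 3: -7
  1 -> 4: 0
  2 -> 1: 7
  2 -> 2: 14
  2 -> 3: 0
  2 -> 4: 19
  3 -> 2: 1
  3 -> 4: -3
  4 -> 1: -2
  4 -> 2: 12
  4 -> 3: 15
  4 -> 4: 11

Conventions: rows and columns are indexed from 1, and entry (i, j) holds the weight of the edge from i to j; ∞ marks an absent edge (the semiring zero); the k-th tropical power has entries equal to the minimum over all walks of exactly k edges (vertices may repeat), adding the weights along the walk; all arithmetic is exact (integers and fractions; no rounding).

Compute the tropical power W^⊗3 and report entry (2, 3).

W^⊗2:
  [-2, -6, 4, -10]
  [17, 1, 0, -3]
  [-5, 9, 1, 8]
  [9, 2, -9, -2]
W^⊗3:
  [-12, 2, -9, -2]
  [-5, 1, 1, -3]
  [6, -1, -12, -5]
  [-4, -8, 2, -12]
Key observation: the optimum is the walk 2->3->2->3, with weight 0 + 1 + 0 = 1.
Optimal value attained by: walk 2->3->2->3.
Answer: (W^⊗3)[2][3] = 1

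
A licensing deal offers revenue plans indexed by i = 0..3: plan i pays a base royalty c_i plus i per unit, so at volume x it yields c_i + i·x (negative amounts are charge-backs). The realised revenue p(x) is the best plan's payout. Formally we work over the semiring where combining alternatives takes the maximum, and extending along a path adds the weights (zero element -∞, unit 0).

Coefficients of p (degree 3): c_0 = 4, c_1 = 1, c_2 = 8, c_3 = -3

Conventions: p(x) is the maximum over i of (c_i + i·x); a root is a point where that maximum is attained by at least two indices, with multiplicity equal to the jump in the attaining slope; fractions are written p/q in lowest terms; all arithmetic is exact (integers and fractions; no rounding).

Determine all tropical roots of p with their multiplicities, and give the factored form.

hull edge (i=0, c=4) to (i=2, c=8): slope 2, span 2
hull edge (i=2, c=8) to (i=3, c=-3): slope -11, span 1
Factored form: p(x) = -3 ⊗ (x ⊕ (-2)) ⊗ (x ⊕ (-2)) ⊗ (x ⊕ 11)
Answer: roots = -2 (mult 2), 11 (mult 1)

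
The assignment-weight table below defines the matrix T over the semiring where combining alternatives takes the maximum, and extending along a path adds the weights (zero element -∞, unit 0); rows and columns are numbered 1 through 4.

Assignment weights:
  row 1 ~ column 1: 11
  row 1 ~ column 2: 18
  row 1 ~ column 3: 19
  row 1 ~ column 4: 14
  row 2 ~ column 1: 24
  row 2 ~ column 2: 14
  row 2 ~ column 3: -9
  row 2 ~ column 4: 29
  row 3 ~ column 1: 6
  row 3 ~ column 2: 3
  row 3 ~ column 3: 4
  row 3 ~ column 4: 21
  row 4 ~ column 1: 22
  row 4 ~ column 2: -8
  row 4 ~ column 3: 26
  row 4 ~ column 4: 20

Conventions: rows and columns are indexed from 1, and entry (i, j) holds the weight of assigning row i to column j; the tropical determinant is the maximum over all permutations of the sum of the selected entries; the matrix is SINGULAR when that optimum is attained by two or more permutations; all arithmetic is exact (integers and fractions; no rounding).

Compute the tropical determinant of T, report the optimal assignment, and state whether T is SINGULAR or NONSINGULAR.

σ = (1, 2, 3, 4): 11 + 14 + 4 + 20 = 49
σ = (1, 2, 4, 3): 11 + 14 + 21 + 26 = 72
σ = (1, 3, 2, 4): 11 + (-9) + 3 + 20 = 25
σ = (1, 3, 4, 2): 11 + (-9) + 21 + (-8) = 15
σ = (1, 4, 2, 3): 11 + 29 + 3 + 26 = 69
σ = (1, 4, 3, 2): 11 + 29 + 4 + (-8) = 36
σ = (2, 1, 3, 4): 18 + 24 + 4 + 20 = 66
σ = (2, 1, 4, 3): 18 + 24 + 21 + 26 = 89
σ = (2, 3, 1, 4): 18 + (-9) + 6 + 20 = 35
σ = (2, 3, 4, 1): 18 + (-9) + 21 + 22 = 52
σ = (2, 4, 1, 3): 18 + 29 + 6 + 26 = 79
σ = (2, 4, 3, 1): 18 + 29 + 4 + 22 = 73
σ = (3, 1, 2, 4): 19 + 24 + 3 + 20 = 66
σ = (3, 1, 4, 2): 19 + 24 + 21 + (-8) = 56
σ = (3, 2, 1, 4): 19 + 14 + 6 + 20 = 59
σ = (3, 2, 4, 1): 19 + 14 + 21 + 22 = 76
σ = (3, 4, 1, 2): 19 + 29 + 6 + (-8) = 46
σ = (3, 4, 2, 1): 19 + 29 + 3 + 22 = 73
σ = (4, 1, 2, 3): 14 + 24 + 3 + 26 = 67
σ = (4, 1, 3, 2): 14 + 24 + 4 + (-8) = 34
σ = (4, 2, 1, 3): 14 + 14 + 6 + 26 = 60
σ = (4, 2, 3, 1): 14 + 14 + 4 + 22 = 54
σ = (4, 3, 1, 2): 14 + (-9) + 6 + (-8) = 3
σ = (4, 3, 2, 1): 14 + (-9) + 3 + 22 = 30
Optimal value attained by: σ = (2, 1, 4, 3).
Answer: det⊕(T) = 89; verdict: NONSINGULAR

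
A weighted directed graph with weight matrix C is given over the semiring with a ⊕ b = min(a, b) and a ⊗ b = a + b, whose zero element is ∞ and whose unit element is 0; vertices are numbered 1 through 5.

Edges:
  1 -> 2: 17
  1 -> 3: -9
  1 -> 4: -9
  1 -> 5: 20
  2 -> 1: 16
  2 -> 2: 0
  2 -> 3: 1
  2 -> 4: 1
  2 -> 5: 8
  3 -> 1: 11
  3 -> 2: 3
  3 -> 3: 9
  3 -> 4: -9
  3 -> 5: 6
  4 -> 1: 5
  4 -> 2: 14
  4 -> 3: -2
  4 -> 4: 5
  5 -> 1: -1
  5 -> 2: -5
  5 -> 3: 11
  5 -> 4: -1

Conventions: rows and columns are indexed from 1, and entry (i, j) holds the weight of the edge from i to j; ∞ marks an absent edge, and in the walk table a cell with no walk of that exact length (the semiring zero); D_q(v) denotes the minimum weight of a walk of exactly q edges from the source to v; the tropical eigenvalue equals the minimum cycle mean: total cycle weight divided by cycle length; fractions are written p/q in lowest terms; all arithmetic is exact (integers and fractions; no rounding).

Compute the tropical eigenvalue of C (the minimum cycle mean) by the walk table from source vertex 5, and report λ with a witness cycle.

q=0: [∞, ∞, ∞, ∞, 0]
q=1: [-1, -5, 11, -1, ∞]
q=2: [4, -5, -10, -10, 3]
q=3: [-5, -7, -12, -19, -4]
q=4: [-14, -9, -21, -21, -6]
q=5: [-16, -18, -23, -30, -15]
Optimal cycle mean attained by: cycle 3->4->3, total (-9) + (-2), length 2.
Answer: λ = -11/2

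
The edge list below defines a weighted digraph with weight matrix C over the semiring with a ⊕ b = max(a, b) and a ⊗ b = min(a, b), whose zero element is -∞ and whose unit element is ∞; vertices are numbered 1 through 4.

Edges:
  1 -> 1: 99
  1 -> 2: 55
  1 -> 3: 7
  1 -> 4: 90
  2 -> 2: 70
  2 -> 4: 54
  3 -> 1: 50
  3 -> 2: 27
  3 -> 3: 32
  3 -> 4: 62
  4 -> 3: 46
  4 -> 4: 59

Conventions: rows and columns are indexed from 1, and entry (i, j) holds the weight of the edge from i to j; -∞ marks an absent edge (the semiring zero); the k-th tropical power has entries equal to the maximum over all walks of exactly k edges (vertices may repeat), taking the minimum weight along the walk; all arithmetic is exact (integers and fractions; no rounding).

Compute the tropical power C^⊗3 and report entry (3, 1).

C^⊗2:
  [99, 55, 46, 90]
  [-∞, 70, 46, 54]
  [50, 50, 46, 59]
  [46, 27, 46, 59]
C^⊗3:
  [99, 55, 46, 90]
  [46, 70, 46, 54]
  [50, 50, 46, 59]
  [46, 46, 46, 59]
Key observation: the optimum is the walk 3->1->1->1, with weight 50 min 99 min 99 = 50.
Optimal value attained by: walk 3->1->1->1.
Answer: (C^⊗3)[3][1] = 50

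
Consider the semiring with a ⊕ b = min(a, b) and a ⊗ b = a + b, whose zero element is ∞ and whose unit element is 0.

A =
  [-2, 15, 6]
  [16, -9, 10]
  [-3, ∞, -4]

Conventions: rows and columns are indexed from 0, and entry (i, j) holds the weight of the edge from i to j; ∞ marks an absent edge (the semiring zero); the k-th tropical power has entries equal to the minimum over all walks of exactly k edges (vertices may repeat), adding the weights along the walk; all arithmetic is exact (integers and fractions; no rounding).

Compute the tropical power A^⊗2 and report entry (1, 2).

A^⊗2:
  [-4, 6, 2]
  [7, -18, 1]
  [-7, 12, -8]
Key observation: the optimum is the walk 1->1->2, with weight (-9) + 10 = 1.
Optimal value attained by: walk 1->1->2.
Answer: (A^⊗2)[1][2] = 1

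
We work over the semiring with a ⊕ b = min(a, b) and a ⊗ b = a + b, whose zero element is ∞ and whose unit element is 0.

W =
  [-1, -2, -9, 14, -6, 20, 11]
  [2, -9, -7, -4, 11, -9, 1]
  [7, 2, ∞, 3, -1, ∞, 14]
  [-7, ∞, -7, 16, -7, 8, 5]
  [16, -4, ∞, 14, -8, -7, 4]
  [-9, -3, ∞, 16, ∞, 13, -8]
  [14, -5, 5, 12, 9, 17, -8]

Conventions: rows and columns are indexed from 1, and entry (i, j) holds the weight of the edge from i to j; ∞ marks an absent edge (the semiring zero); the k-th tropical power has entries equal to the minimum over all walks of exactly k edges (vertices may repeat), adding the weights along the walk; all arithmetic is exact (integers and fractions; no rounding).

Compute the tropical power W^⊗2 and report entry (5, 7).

W^⊗2:
  [-2, -11, -10, -6, -14, -13, -2]
  [-18, -18, -16, -13, -11, -18, -17]
  [-4, -7, -5, -2, -9, -8, 3]
  [-8, -11, -16, -4, -15, -14, -3]
  [-16, -13, -11, -8, -16, -15, -15]
  [-10, -13, -18, -7, -15, -12, -16]
  [-3, -14, -12, -9, 1, -14, -16]
Key observation: the optimum is the walk 5->6->7, with weight (-7) + (-8) = -15.
Optimal value attained by: walk 5->6->7.
Answer: (W^⊗2)[5][7] = -15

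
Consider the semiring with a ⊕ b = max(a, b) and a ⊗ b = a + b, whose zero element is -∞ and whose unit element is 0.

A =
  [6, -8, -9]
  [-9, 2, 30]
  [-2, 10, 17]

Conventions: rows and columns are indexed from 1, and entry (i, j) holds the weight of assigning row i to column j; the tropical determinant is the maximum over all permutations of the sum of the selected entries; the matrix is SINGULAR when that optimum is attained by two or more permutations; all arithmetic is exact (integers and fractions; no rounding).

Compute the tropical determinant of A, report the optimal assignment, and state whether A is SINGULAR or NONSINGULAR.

σ = (1, 2, 3): 6 + 2 + 17 = 25
σ = (1, 3, 2): 6 + 30 + 10 = 46
σ = (2, 1, 3): (-8) + (-9) + 17 = 0
σ = (2, 3, 1): (-8) + 30 + (-2) = 20
σ = (3, 1, 2): (-9) + (-9) + 10 = -8
σ = (3, 2, 1): (-9) + 2 + (-2) = -9
Optimal value attained by: σ = (1, 3, 2).
Answer: det⊕(A) = 46; verdict: NONSINGULAR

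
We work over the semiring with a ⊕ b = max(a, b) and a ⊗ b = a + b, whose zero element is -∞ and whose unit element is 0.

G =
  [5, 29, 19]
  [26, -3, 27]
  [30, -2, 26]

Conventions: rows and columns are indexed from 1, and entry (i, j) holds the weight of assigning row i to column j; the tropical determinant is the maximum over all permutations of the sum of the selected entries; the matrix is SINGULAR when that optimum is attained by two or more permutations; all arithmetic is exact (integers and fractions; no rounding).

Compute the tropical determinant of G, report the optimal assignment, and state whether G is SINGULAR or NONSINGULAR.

σ = (1, 2, 3): 5 + (-3) + 26 = 28
σ = (1, 3, 2): 5 + 27 + (-2) = 30
σ = (2, 1, 3): 29 + 26 + 26 = 81
σ = (2, 3, 1): 29 + 27 + 30 = 86
σ = (3, 1, 2): 19 + 26 + (-2) = 43
σ = (3, 2, 1): 19 + (-3) + 30 = 46
Optimal value attained by: σ = (2, 3, 1).
Answer: det⊕(G) = 86; verdict: NONSINGULAR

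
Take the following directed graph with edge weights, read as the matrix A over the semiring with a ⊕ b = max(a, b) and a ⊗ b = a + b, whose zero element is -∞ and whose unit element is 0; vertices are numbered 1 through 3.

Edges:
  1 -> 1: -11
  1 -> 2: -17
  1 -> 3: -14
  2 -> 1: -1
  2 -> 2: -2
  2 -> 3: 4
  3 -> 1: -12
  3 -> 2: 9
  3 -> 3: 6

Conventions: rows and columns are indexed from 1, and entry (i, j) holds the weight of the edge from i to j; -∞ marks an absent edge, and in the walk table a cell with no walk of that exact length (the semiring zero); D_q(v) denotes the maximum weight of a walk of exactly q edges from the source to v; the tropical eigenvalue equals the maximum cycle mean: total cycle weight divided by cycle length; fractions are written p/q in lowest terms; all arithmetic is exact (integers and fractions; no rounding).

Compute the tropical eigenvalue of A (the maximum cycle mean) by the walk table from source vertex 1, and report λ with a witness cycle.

q=0: [0, -∞, -∞]
q=1: [-11, -17, -14]
q=2: [-18, -5, -8]
q=3: [-6, 1, -1]
Optimal cycle mean attained by: cycle 2->3->2, total 4 + 9, length 2.
Answer: λ = 13/2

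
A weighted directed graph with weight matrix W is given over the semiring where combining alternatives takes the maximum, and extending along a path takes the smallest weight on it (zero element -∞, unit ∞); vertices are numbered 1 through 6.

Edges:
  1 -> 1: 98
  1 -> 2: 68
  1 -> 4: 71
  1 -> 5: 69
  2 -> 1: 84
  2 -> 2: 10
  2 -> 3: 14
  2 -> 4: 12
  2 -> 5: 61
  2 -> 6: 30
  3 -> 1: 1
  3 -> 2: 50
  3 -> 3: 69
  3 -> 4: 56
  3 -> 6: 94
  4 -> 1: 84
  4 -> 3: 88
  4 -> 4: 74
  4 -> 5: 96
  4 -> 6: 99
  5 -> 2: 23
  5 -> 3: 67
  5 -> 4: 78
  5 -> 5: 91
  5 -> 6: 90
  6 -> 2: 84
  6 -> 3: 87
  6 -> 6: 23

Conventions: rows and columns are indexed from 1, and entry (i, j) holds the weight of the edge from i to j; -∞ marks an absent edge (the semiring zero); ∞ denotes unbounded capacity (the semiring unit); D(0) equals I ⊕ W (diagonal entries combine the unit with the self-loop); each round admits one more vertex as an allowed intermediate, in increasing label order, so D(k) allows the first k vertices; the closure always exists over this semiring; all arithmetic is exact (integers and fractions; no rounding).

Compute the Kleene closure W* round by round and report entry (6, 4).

D(0):
  [∞, 68, -∞, 71, 69, -∞]
  [84, ∞, 14, 12, 61, 30]
  [1, 50, ∞, 56, -∞, 94]
  [84, -∞, 88, ∞, 96, 99]
  [-∞, 23, 67, 78, ∞, 90]
  [-∞, 84, 87, -∞, -∞, ∞]
D(1):
  [∞, 68, -∞, 71, 69, -∞]
  [84, ∞, 14, 71, 69, 30]
  [1, 50, ∞, 56, 1, 94]
  [84, 68, 88, ∞, 96, 99]
  [-∞, 23, 67, 78, ∞, 90]
  [-∞, 84, 87, -∞, -∞, ∞]
D(2):
  [∞, 68, 14, 71, 69, 30]
  [84, ∞, 14, 71, 69, 30]
  [50, 50, ∞, 56, 50, 94]
  [84, 68, 88, ∞, 96, 99]
  [23, 23, 67, 78, ∞, 90]
  [84, 84, 87, 71, 69, ∞]
D(3):
  [∞, 68, 14, 71, 69, 30]
  [84, ∞, 14, 71, 69, 30]
  [50, 50, ∞, 56, 50, 94]
  [84, 68, 88, ∞, 96, 99]
  [50, 50, 67, 78, ∞, 90]
  [84, 84, 87, 71, 69, ∞]
D(4):
  [∞, 68, 71, 71, 71, 71]
  [84, ∞, 71, 71, 71, 71]
  [56, 56, ∞, 56, 56, 94]
  [84, 68, 88, ∞, 96, 99]
  [78, 68, 78, 78, ∞, 90]
  [84, 84, 87, 71, 71, ∞]
D(5):
  [∞, 68, 71, 71, 71, 71]
  [84, ∞, 71, 71, 71, 71]
  [56, 56, ∞, 56, 56, 94]
  [84, 68, 88, ∞, 96, 99]
  [78, 68, 78, 78, ∞, 90]
  [84, 84, 87, 71, 71, ∞]
D(6):
  [∞, 71, 71, 71, 71, 71]
  [84, ∞, 71, 71, 71, 71]
  [84, 84, ∞, 71, 71, 94]
  [84, 84, 88, ∞, 96, 99]
  [84, 84, 87, 78, ∞, 90]
  [84, 84, 87, 71, 71, ∞]
Answer: W*[6][4] = 71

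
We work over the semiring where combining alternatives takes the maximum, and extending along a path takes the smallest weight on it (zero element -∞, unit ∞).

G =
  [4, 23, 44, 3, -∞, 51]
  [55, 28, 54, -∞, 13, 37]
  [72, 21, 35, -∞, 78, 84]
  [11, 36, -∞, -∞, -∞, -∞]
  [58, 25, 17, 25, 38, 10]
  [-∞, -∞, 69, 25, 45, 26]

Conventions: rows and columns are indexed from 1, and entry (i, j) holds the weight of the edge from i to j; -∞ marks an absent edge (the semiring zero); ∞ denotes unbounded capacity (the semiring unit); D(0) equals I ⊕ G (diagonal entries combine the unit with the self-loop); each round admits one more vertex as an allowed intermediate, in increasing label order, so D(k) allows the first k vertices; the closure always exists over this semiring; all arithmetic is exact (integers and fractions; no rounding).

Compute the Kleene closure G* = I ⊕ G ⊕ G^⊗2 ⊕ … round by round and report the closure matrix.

D(0):
  [∞, 23, 44, 3, -∞, 51]
  [55, ∞, 54, -∞, 13, 37]
  [72, 21, ∞, -∞, 78, 84]
  [11, 36, -∞, ∞, -∞, -∞]
  [58, 25, 17, 25, ∞, 10]
  [-∞, -∞, 69, 25, 45, ∞]
D(1):
  [∞, 23, 44, 3, -∞, 51]
  [55, ∞, 54, 3, 13, 51]
  [72, 23, ∞, 3, 78, 84]
  [11, 36, 11, ∞, -∞, 11]
  [58, 25, 44, 25, ∞, 51]
  [-∞, -∞, 69, 25, 45, ∞]
D(2):
  [∞, 23, 44, 3, 13, 51]
  [55, ∞, 54, 3, 13, 51]
  [72, 23, ∞, 3, 78, 84]
  [36, 36, 36, ∞, 13, 36]
  [58, 25, 44, 25, ∞, 51]
  [-∞, -∞, 69, 25, 45, ∞]
D(3):
  [∞, 23, 44, 3, 44, 51]
  [55, ∞, 54, 3, 54, 54]
  [72, 23, ∞, 3, 78, 84]
  [36, 36, 36, ∞, 36, 36]
  [58, 25, 44, 25, ∞, 51]
  [69, 23, 69, 25, 69, ∞]
D(4):
  [∞, 23, 44, 3, 44, 51]
  [55, ∞, 54, 3, 54, 54]
  [72, 23, ∞, 3, 78, 84]
  [36, 36, 36, ∞, 36, 36]
  [58, 25, 44, 25, ∞, 51]
  [69, 25, 69, 25, 69, ∞]
D(5):
  [∞, 25, 44, 25, 44, 51]
  [55, ∞, 54, 25, 54, 54]
  [72, 25, ∞, 25, 78, 84]
  [36, 36, 36, ∞, 36, 36]
  [58, 25, 44, 25, ∞, 51]
  [69, 25, 69, 25, 69, ∞]
D(6):
  [∞, 25, 51, 25, 51, 51]
  [55, ∞, 54, 25, 54, 54]
  [72, 25, ∞, 25, 78, 84]
  [36, 36, 36, ∞, 36, 36]
  [58, 25, 51, 25, ∞, 51]
  [69, 25, 69, 25, 69, ∞]
Answer: G* = [[∞, 25, 51, 25, 51, 51], [55, ∞, 54, 25, 54, 54], [72, 25, ∞, 25, 78, 84], [36, 36, 36, ∞, 36, 36], [58, 25, 51, 25, ∞, 51], [69, 25, 69, 25, 69, ∞]]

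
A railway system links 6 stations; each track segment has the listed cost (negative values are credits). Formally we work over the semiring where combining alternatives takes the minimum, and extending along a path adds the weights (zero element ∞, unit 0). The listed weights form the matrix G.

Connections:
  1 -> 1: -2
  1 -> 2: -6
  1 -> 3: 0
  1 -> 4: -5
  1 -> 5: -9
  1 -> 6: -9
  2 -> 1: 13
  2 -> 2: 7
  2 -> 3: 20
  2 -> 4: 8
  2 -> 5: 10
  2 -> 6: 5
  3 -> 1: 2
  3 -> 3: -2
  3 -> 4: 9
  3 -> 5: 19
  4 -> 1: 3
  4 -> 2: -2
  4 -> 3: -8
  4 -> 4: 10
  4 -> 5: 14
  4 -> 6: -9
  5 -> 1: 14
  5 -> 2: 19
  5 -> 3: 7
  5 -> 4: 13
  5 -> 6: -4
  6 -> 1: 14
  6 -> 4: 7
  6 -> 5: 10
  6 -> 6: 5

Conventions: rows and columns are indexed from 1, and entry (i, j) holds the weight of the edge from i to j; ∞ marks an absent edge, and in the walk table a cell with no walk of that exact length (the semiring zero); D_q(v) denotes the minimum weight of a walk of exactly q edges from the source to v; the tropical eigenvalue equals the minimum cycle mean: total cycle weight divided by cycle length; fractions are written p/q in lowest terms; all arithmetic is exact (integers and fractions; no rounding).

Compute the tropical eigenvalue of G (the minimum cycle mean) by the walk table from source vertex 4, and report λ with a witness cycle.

q=0: [∞, ∞, ∞, 0, ∞, ∞]
q=1: [3, -2, -8, 10, 14, -9]
q=2: [-6, -3, -10, -2, -6, -6]
q=3: [-8, -12, -12, -11, -15, -15]
q=4: [-10, -14, -19, -13, -17, -20]
q=5: [-17, -16, -21, -15, -19, -22]
q=6: [-19, -23, -23, -22, -26, -26]
Optimal cycle mean attained by: cycle 1->4->3->1, total (-5) + (-8) + 2, length 3.
Answer: λ = -11/3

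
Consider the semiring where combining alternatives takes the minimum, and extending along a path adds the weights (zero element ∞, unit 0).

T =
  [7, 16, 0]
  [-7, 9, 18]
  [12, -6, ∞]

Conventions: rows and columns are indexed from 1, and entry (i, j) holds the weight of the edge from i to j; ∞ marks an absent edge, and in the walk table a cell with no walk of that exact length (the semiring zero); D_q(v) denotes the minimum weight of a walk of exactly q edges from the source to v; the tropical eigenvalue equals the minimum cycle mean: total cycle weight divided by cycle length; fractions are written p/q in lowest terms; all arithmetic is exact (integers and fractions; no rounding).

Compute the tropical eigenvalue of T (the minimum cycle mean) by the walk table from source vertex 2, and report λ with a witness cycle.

q=0: [∞, 0, ∞]
q=1: [-7, 9, 18]
q=2: [0, 9, -7]
q=3: [2, -13, 0]
Optimal cycle mean attained by: cycle 1->3->2->1, total 0 + (-6) + (-7), length 3.
Answer: λ = -13/3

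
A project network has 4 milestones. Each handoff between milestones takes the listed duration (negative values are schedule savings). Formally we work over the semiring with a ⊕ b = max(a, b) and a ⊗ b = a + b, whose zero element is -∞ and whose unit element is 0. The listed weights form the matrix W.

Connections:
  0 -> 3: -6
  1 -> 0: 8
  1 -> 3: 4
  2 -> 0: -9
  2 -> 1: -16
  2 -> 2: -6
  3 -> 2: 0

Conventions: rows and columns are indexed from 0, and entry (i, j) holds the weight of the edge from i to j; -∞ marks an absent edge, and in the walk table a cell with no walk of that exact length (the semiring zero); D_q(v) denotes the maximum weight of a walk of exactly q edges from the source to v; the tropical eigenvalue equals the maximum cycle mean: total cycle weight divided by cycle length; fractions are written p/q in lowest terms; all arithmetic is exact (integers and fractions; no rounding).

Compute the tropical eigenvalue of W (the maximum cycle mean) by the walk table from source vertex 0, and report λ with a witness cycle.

q=0: [0, -∞, -∞, -∞]
q=1: [-∞, -∞, -∞, -6]
q=2: [-∞, -∞, -6, -∞]
q=3: [-15, -22, -12, -∞]
q=4: [-14, -28, -18, -18]
Optimal cycle mean attained by: cycle 0->3->2->1->0, total (-6) + 0 + (-16) + 8, length 4.
Answer: λ = -7/2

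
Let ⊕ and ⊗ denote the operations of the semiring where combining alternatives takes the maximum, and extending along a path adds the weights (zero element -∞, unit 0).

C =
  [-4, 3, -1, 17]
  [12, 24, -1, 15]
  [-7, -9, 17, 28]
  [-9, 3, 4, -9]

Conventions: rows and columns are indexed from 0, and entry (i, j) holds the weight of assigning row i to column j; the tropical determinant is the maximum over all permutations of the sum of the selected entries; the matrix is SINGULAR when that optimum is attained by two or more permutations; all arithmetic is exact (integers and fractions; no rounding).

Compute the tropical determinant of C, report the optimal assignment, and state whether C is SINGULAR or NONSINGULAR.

σ = (0, 1, 2, 3): (-4) + 24 + 17 + (-9) = 28
σ = (0, 1, 3, 2): (-4) + 24 + 28 + 4 = 52
σ = (0, 2, 1, 3): (-4) + (-1) + (-9) + (-9) = -23
σ = (0, 2, 3, 1): (-4) + (-1) + 28 + 3 = 26
σ = (0, 3, 1, 2): (-4) + 15 + (-9) + 4 = 6
σ = (0, 3, 2, 1): (-4) + 15 + 17 + 3 = 31
σ = (1, 0, 2, 3): 3 + 12 + 17 + (-9) = 23
σ = (1, 0, 3, 2): 3 + 12 + 28 + 4 = 47
σ = (1, 2, 0, 3): 3 + (-1) + (-7) + (-9) = -14
σ = (1, 2, 3, 0): 3 + (-1) + 28 + (-9) = 21
σ = (1, 3, 0, 2): 3 + 15 + (-7) + 4 = 15
σ = (1, 3, 2, 0): 3 + 15 + 17 + (-9) = 26
σ = (2, 0, 1, 3): (-1) + 12 + (-9) + (-9) = -7
σ = (2, 0, 3, 1): (-1) + 12 + 28 + 3 = 42
σ = (2, 1, 0, 3): (-1) + 24 + (-7) + (-9) = 7
σ = (2, 1, 3, 0): (-1) + 24 + 28 + (-9) = 42
σ = (2, 3, 0, 1): (-1) + 15 + (-7) + 3 = 10
σ = (2, 3, 1, 0): (-1) + 15 + (-9) + (-9) = -4
σ = (3, 0, 1, 2): 17 + 12 + (-9) + 4 = 24
σ = (3, 0, 2, 1): 17 + 12 + 17 + 3 = 49
σ = (3, 1, 0, 2): 17 + 24 + (-7) + 4 = 38
σ = (3, 1, 2, 0): 17 + 24 + 17 + (-9) = 49
σ = (3, 2, 0, 1): 17 + (-1) + (-7) + 3 = 12
σ = (3, 2, 1, 0): 17 + (-1) + (-9) + (-9) = -2
Optimal value attained by: σ = (0, 1, 3, 2).
Answer: det⊕(C) = 52; verdict: NONSINGULAR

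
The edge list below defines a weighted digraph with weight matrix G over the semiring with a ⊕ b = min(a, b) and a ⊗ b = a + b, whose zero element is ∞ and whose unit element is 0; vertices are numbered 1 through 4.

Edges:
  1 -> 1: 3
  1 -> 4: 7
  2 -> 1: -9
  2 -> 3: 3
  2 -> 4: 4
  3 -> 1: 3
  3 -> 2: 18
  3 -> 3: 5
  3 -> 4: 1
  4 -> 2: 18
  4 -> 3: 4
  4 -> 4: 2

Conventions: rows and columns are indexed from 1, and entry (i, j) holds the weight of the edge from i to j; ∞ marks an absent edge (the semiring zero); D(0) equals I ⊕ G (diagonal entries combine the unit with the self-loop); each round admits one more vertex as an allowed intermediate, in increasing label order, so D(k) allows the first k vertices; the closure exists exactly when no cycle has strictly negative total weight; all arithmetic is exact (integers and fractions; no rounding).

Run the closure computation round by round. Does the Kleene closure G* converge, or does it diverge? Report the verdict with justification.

D(0):
  [0, ∞, ∞, 7]
  [-9, 0, 3, 4]
  [3, 18, 0, 1]
  [∞, 18, 4, 0]
D(1):
  [0, ∞, ∞, 7]
  [-9, 0, 3, -2]
  [3, 18, 0, 1]
  [∞, 18, 4, 0]
D(2):
  [0, ∞, ∞, 7]
  [-9, 0, 3, -2]
  [3, 18, 0, 1]
  [9, 18, 4, 0]
D(3):
  [0, ∞, ∞, 7]
  [-9, 0, 3, -2]
  [3, 18, 0, 1]
  [7, 18, 4, 0]
D(4):
  [0, 25, 11, 7]
  [-9, 0, 2, -2]
  [3, 18, 0, 1]
  [7, 18, 4, 0]
Key observation: every diagonal entry stays at the unit through all rounds, so no improving cycle exists.
Answer: CONVERGES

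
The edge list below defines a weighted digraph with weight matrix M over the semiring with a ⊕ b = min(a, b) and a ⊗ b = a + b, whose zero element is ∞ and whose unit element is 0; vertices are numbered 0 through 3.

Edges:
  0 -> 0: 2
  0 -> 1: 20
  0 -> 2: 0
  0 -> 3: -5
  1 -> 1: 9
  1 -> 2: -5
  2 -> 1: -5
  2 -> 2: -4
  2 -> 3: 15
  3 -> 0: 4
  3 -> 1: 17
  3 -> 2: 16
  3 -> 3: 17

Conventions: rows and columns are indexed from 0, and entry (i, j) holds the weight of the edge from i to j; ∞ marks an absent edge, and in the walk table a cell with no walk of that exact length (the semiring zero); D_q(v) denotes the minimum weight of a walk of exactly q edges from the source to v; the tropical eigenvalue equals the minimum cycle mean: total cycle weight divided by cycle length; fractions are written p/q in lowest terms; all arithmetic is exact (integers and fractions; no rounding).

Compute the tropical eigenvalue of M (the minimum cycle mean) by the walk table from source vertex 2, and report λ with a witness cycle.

q=0: [∞, ∞, 0, ∞]
q=1: [∞, -5, -4, 15]
q=2: [19, -9, -10, 11]
q=3: [15, -15, -14, 5]
q=4: [9, -19, -20, 1]
Optimal cycle mean attained by: cycle 1->2->1, total (-5) + (-5), length 2.
Answer: λ = -5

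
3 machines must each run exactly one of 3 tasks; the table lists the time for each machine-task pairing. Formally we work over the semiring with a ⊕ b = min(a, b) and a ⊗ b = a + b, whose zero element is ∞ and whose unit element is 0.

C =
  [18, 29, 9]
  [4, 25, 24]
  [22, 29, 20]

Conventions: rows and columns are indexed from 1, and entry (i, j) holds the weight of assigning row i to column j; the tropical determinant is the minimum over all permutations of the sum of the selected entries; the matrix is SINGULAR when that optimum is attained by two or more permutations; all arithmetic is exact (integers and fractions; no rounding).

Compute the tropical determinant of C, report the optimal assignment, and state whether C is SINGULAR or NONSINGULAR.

σ = (1, 2, 3): 18 + 25 + 20 = 63
σ = (1, 3, 2): 18 + 24 + 29 = 71
σ = (2, 1, 3): 29 + 4 + 20 = 53
σ = (2, 3, 1): 29 + 24 + 22 = 75
σ = (3, 1, 2): 9 + 4 + 29 = 42
σ = (3, 2, 1): 9 + 25 + 22 = 56
Optimal value attained by: σ = (3, 1, 2).
Answer: det⊕(C) = 42; verdict: NONSINGULAR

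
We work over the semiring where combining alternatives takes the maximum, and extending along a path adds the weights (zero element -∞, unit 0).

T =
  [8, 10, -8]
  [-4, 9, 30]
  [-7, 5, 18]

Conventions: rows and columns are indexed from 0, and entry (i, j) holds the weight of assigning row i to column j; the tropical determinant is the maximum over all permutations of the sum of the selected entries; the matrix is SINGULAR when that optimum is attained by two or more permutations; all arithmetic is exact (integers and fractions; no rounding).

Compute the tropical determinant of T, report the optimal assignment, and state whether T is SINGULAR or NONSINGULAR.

σ = (0, 1, 2): 8 + 9 + 18 = 35
σ = (0, 2, 1): 8 + 30 + 5 = 43
σ = (1, 0, 2): 10 + (-4) + 18 = 24
σ = (1, 2, 0): 10 + 30 + (-7) = 33
σ = (2, 0, 1): (-8) + (-4) + 5 = -7
σ = (2, 1, 0): (-8) + 9 + (-7) = -6
Optimal value attained by: σ = (0, 2, 1).
Answer: det⊕(T) = 43; verdict: NONSINGULAR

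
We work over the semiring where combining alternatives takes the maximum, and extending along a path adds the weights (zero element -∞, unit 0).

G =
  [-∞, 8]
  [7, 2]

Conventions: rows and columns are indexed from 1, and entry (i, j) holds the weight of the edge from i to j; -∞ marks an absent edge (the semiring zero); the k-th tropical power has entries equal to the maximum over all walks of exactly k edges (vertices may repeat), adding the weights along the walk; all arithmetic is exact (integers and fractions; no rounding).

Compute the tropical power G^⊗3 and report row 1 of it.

G^⊗2:
  [15, 10]
  [9, 15]
G^⊗3:
  [17, 23]
  [22, 17]
Answer: row 1 of G^⊗3 = [17, 23]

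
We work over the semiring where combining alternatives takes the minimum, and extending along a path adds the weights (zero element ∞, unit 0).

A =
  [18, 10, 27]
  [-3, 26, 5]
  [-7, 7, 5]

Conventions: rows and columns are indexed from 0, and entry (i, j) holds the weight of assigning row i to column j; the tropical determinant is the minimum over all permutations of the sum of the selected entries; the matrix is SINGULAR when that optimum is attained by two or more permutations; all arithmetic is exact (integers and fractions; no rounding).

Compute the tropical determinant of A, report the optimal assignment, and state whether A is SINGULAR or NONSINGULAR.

σ = (0, 1, 2): 18 + 26 + 5 = 49
σ = (0, 2, 1): 18 + 5 + 7 = 30
σ = (1, 0, 2): 10 + (-3) + 5 = 12
σ = (1, 2, 0): 10 + 5 + (-7) = 8
σ = (2, 0, 1): 27 + (-3) + 7 = 31
σ = (2, 1, 0): 27 + 26 + (-7) = 46
Optimal value attained by: σ = (1, 2, 0).
Answer: det⊕(A) = 8; verdict: NONSINGULAR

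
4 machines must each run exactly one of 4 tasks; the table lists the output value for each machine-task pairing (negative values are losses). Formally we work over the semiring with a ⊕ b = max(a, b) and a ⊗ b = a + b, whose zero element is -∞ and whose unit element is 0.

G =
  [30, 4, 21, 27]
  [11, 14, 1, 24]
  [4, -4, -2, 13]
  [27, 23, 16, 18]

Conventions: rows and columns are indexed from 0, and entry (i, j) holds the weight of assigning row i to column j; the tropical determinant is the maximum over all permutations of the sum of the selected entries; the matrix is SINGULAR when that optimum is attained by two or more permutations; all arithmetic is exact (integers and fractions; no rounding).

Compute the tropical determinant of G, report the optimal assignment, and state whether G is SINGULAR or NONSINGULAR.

σ = (0, 1, 2, 3): 30 + 14 + (-2) + 18 = 60
σ = (0, 1, 3, 2): 30 + 14 + 13 + 16 = 73
σ = (0, 2, 1, 3): 30 + 1 + (-4) + 18 = 45
σ = (0, 2, 3, 1): 30 + 1 + 13 + 23 = 67
σ = (0, 3, 1, 2): 30 + 24 + (-4) + 16 = 66
σ = (0, 3, 2, 1): 30 + 24 + (-2) + 23 = 75
σ = (1, 0, 2, 3): 4 + 11 + (-2) + 18 = 31
σ = (1, 0, 3, 2): 4 + 11 + 13 + 16 = 44
σ = (1, 2, 0, 3): 4 + 1 + 4 + 18 = 27
σ = (1, 2, 3, 0): 4 + 1 + 13 + 27 = 45
σ = (1, 3, 0, 2): 4 + 24 + 4 + 16 = 48
σ = (1, 3, 2, 0): 4 + 24 + (-2) + 27 = 53
σ = (2, 0, 1, 3): 21 + 11 + (-4) + 18 = 46
σ = (2, 0, 3, 1): 21 + 11 + 13 + 23 = 68
σ = (2, 1, 0, 3): 21 + 14 + 4 + 18 = 57
σ = (2, 1, 3, 0): 21 + 14 + 13 + 27 = 75
σ = (2, 3, 0, 1): 21 + 24 + 4 + 23 = 72
σ = (2, 3, 1, 0): 21 + 24 + (-4) + 27 = 68
σ = (3, 0, 1, 2): 27 + 11 + (-4) + 16 = 50
σ = (3, 0, 2, 1): 27 + 11 + (-2) + 23 = 59
σ = (3, 1, 0, 2): 27 + 14 + 4 + 16 = 61
σ = (3, 1, 2, 0): 27 + 14 + (-2) + 27 = 66
σ = (3, 2, 0, 1): 27 + 1 + 4 + 23 = 55
σ = (3, 2, 1, 0): 27 + 1 + (-4) + 27 = 51
Optimal value attained by: σ = (0, 3, 2, 1).
Answer: det⊕(G) = 75; verdict: SINGULAR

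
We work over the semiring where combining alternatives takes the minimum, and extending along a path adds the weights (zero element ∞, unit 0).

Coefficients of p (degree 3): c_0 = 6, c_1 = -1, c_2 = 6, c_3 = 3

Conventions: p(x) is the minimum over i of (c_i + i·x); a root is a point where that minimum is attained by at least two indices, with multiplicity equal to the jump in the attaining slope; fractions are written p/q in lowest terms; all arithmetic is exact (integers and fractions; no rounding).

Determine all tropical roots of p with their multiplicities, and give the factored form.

hull edge (i=0, c=6) to (i=1, c=-1): slope -7, span 1
hull edge (i=1, c=-1) to (i=3, c=3): slope 2, span 2
Factored form: p(x) = 3 ⊗ (x ⊕ (-2)) ⊗ (x ⊕ (-2)) ⊗ (x ⊕ 7)
Answer: roots = -2 (mult 2), 7 (mult 1)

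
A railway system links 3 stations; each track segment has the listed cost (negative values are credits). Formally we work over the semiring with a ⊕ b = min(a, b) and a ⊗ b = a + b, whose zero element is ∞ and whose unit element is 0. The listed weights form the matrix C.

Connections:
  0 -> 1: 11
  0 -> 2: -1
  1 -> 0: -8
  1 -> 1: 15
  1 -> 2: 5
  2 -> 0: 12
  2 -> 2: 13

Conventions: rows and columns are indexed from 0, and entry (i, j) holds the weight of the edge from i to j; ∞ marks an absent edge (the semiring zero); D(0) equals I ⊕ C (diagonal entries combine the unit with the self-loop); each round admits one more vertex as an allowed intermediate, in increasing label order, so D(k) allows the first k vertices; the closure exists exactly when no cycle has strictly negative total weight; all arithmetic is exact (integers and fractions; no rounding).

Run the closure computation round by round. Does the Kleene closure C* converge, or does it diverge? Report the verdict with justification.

D(0):
  [0, 11, -1]
  [-8, 0, 5]
  [12, ∞, 0]
D(1):
  [0, 11, -1]
  [-8, 0, -9]
  [12, 23, 0]
D(2):
  [0, 11, -1]
  [-8, 0, -9]
  [12, 23, 0]
D(3):
  [0, 11, -1]
  [-8, 0, -9]
  [12, 23, 0]
Key observation: every diagonal entry stays at the unit through all rounds, so no improving cycle exists.
Answer: CONVERGES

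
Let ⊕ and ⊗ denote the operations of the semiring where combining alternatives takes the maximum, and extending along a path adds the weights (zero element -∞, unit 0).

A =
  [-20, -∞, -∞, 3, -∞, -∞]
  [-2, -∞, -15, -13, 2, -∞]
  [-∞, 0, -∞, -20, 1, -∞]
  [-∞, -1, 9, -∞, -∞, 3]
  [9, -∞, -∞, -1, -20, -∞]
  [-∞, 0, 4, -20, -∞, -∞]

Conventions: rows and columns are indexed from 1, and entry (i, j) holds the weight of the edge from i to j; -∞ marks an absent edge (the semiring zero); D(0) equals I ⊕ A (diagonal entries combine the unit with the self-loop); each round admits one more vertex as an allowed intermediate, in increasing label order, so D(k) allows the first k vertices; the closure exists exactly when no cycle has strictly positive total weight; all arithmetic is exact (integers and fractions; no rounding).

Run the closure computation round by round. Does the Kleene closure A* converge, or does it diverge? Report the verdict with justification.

D(0):
  [0, -∞, -∞, 3, -∞, -∞]
  [-2, 0, -15, -13, 2, -∞]
  [-∞, 0, 0, -20, 1, -∞]
  [-∞, -1, 9, 0, -∞, 3]
  [9, -∞, -∞, -1, 0, -∞]
  [-∞, 0, 4, -20, -∞, 0]
D(1):
  [0, -∞, -∞, 3, -∞, -∞]
  [-2, 0, -15, 1, 2, -∞]
  [-∞, 0, 0, -20, 1, -∞]
  [-∞, -1, 9, 0, -∞, 3]
  [9, -∞, -∞, 12, 0, -∞]
  [-∞, 0, 4, -20, -∞, 0]
D(2):
  [0, -∞, -∞, 3, -∞, -∞]
  [-2, 0, -15, 1, 2, -∞]
  [-2, 0, 0, 1, 2, -∞]
  [-3, -1, 9, 0, 1, 3]
  [9, -∞, -∞, 12, 0, -∞]
  [-2, 0, 4, 1, 2, 0]
Detection: at round 3, diagonal entry (4, 4) turns strictly positive.
Key observation: the cycle 4->3->2->1->4 has total weight 9 + 0 + (-2) + 3, which is strictly positive.
Answer: DIVERGES — positive cycle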